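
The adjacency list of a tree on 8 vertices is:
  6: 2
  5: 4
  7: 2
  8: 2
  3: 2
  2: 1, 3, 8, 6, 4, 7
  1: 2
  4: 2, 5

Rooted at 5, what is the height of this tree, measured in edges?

The longest root-to-leaf path is 5-4-2-7 (3 edges).

3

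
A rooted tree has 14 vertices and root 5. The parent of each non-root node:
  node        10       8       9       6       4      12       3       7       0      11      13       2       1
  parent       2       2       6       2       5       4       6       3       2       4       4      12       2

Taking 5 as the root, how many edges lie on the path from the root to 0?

Path from 5 to 0: 5–4–12–2–0, which has 4 edges.

4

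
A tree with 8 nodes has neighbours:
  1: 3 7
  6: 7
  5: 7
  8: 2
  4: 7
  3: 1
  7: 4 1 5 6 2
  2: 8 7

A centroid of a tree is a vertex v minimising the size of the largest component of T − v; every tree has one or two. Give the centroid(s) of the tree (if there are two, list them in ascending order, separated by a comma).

7

Delete 7: the remaining components have sizes 2, 2, 1, 1, 1. Max 2 ≤ 4, so 7 is a centroid.
No neighbour of 7 does as well, so 7 is the unique centroid.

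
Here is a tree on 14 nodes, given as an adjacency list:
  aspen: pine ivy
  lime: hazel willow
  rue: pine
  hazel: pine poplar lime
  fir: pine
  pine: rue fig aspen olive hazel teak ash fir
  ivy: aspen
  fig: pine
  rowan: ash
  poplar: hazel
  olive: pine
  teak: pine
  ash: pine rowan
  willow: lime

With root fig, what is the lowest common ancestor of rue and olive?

rue's ancestor chain is rue, pine, fig and olive's is olive, pine, fig; they first meet at pine.

pine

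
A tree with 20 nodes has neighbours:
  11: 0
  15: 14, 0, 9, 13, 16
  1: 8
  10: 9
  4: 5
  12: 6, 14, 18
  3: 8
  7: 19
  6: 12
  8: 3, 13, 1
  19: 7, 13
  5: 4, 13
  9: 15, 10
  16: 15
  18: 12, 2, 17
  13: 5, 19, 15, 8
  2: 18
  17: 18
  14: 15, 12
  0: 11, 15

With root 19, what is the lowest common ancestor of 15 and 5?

13

15's ancestor chain is 15, 13, 19 and 5's is 5, 13, 19; they first meet at 13.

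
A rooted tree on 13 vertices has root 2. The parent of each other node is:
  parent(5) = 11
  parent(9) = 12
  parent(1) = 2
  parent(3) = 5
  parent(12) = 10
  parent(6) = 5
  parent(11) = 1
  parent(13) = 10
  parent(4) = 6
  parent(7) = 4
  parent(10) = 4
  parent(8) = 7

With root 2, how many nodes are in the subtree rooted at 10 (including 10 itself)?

4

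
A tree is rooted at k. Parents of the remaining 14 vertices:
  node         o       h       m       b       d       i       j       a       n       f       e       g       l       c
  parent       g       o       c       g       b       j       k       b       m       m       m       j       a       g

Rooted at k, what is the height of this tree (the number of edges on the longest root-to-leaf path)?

5

f sits deepest: k-j-g-c-m-f — 5 edges from the root.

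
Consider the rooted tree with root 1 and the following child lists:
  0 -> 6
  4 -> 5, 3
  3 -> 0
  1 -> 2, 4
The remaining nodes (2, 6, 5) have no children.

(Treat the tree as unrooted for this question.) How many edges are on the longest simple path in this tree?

BFS from 6 reaches 2 last, at distance 5; BFS from 2 confirms no node is farther.
Path: 6-0-3-4-1-2.

5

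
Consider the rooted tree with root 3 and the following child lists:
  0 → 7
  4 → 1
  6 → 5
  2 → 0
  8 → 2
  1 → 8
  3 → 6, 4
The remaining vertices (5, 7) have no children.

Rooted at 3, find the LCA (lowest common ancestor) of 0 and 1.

1

Ancestors of 0 (toward the root): 0, 2, 8, 1, 4, 3.
Ancestors of 1: 1, 4, 3.
The deepest node appearing in both lists is 1.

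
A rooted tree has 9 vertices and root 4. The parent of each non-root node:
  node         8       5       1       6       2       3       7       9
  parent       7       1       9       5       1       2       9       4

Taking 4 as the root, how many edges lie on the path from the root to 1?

2

Climbing from 1 to the root: 1–9–4. That's 2 steps.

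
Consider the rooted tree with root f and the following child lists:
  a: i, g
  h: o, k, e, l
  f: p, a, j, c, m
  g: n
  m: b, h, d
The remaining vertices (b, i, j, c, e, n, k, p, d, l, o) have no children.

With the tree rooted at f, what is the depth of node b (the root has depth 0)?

Path from f to b: f–m–b, which has 2 edges.

2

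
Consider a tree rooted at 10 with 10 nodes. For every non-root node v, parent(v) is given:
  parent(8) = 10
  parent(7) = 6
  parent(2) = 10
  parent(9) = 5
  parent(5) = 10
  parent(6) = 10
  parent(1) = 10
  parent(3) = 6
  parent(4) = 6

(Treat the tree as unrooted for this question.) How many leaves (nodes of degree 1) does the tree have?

7

Exactly 7 nodes have a single neighbour: 1, 2, 3, 4, 7, 8, 9.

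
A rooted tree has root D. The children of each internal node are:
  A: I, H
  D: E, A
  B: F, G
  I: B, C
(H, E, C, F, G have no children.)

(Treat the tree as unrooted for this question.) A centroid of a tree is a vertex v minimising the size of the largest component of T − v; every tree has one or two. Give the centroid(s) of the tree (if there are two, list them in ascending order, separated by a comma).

I

If I is removed the pieces have sizes 4, 3, 1, all ≤ ⌊9/2⌋ = 4.
Every other node leaves some component of size > 4, so the centroid is unique.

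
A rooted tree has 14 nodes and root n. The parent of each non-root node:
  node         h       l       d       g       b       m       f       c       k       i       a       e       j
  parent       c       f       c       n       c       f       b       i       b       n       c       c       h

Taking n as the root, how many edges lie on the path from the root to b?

3

n–i–c–b — 3 edges.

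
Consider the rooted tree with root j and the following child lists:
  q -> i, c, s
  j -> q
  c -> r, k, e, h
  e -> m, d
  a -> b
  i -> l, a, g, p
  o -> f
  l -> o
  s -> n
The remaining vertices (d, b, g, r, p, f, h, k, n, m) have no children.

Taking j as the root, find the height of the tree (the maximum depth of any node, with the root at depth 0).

5

The longest root-to-leaf path is j–q–i–l–o–f (5 edges).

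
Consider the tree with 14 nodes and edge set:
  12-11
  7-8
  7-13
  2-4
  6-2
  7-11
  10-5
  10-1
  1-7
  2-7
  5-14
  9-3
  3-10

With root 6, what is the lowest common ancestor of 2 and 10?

2

2's ancestor chain is 2, 6 and 10's is 10, 1, 7, 2, 6; they first meet at 2.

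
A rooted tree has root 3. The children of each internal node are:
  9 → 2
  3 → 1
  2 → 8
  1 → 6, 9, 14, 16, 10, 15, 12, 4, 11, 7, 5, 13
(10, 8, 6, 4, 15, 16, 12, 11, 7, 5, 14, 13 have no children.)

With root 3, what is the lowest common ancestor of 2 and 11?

1

2's ancestor chain is 2, 9, 1, 3 and 11's is 11, 1, 3; they first meet at 1.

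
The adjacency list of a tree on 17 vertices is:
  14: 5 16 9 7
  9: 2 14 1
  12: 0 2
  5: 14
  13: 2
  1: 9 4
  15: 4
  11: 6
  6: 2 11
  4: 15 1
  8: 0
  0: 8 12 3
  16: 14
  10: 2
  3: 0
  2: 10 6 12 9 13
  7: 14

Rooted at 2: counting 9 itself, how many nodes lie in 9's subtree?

8

The subtree rooted at 9 contains: 9, 14, 1, 16, 7, 5, 4, 15 — 8 nodes.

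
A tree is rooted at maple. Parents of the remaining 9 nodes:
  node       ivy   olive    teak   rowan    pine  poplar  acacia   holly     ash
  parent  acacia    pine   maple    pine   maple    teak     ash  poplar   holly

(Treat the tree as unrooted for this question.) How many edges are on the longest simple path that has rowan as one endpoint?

8

Distances from rowan peak at 8, attained at ivy.
rowan-pine-maple-teak-poplar-holly-ash-acacia-ivy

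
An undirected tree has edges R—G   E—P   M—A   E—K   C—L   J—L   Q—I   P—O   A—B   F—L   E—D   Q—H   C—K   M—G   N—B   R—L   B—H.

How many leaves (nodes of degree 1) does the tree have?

6

The leaves are D, F, I, J, N, O.
That is 6 leaves.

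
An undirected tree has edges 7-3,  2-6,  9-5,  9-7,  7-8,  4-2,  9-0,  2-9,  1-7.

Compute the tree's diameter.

4

Starting from 6, a farthest node is 8 at distance 4.
One longest path: 6–2–9–7–8.
So the diameter is 4.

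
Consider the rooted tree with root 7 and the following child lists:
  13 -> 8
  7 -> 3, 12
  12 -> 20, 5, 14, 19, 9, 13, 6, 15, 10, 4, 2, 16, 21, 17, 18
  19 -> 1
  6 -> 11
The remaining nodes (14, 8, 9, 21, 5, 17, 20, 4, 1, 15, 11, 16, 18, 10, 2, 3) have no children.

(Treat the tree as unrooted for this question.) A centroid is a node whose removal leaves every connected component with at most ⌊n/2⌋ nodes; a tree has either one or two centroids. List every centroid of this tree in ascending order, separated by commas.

Delete 12: the remaining components have sizes 2, 2, 2, 2, 1, 1, 1, 1, 1, 1, 1, 1, 1, 1, 1, 1. Max 2 ≤ 10, so 12 is a centroid.
No neighbour of 12 does as well, so 12 is the unique centroid.

12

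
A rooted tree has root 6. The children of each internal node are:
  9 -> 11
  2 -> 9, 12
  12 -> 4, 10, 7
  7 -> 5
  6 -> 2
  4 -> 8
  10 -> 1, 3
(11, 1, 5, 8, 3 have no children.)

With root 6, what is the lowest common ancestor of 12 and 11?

2

12's ancestor chain is 12, 2, 6 and 11's is 11, 9, 2, 6; they first meet at 2.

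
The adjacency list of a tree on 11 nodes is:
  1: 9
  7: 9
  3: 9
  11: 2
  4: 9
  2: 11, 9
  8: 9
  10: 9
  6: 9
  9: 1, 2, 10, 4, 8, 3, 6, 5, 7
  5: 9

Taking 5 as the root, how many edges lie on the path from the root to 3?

Path from 5 to 3: 5 → 9 → 3, which has 2 edges.

2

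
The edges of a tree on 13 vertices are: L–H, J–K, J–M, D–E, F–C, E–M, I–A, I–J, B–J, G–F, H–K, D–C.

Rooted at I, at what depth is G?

7

I → J → M → E → D → C → F → G — 7 edges.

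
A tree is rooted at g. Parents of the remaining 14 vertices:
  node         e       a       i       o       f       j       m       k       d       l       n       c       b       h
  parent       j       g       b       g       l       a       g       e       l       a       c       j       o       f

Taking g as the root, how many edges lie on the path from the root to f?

Path from g to f: g → a → l → f, which has 3 edges.

3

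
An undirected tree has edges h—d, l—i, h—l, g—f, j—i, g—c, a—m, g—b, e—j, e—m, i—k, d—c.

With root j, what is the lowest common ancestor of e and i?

Path e→root: e j; path i→root: i j.
First common node: j.

j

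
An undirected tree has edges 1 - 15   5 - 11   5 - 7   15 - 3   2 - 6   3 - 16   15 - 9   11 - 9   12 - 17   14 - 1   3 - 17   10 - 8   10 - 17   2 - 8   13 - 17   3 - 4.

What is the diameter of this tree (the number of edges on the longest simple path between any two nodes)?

Starting from 7, a farthest node is 6 at distance 10.
One longest path: 7–5–11–9–15–3–17–10–8–2–6.
So the diameter is 10.

10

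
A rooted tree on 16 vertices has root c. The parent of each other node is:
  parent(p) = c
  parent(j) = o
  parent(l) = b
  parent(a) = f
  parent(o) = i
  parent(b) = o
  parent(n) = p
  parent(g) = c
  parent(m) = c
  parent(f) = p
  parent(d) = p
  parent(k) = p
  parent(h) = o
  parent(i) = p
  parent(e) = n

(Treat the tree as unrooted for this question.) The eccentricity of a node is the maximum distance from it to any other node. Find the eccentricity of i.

The node farthest from i is e (a, l, m, g also at distance 3), via i – p – n – e — 3 edges.

3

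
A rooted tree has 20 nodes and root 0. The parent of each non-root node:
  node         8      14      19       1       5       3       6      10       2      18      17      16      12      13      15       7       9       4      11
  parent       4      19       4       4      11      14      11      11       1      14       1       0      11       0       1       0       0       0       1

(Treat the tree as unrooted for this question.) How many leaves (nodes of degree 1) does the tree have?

14

Exactly 14 nodes have a single neighbour: 2, 3, 5, 6, 7, 8, 9, 10, 12, 13, 15, 16, 17, 18.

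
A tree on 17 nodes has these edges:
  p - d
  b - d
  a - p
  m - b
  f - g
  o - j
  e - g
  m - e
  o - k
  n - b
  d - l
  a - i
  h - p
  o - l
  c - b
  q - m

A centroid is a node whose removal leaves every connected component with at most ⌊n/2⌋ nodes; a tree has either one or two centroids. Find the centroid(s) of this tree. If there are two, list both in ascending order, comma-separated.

Delete d: the remaining components have sizes 8, 4, 4. Max 8 ≤ 8, so d is a centroid.
No neighbour of d does as well, so d is the unique centroid.

d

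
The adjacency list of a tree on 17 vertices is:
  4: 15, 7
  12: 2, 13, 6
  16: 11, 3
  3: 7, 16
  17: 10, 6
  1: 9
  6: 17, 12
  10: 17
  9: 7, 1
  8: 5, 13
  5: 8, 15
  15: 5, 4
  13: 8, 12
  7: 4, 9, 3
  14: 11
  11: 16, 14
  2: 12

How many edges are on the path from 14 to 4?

Walking from 14: 14–11–16–3–7–4. Length 5.

5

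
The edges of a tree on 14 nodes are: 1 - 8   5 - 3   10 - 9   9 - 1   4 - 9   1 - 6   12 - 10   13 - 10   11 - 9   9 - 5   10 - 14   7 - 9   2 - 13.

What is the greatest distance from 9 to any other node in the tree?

Distances from 9 peak at 3, attained at 2.
9 – 10 – 13 – 2

3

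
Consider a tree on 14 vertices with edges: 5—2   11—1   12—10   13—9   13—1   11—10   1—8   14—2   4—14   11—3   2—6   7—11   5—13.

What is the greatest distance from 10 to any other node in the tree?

7

A farthest node from 10 is 4.
The path 10-11-1-13-5-2-14-4 has 7 edges.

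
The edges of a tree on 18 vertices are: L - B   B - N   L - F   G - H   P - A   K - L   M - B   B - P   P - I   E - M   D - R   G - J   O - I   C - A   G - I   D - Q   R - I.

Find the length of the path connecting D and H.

The path is D - R - I - G - H, which has 4 edges.

4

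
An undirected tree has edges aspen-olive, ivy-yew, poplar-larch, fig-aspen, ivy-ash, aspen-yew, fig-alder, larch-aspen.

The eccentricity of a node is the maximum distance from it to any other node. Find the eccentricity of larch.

4

The node farthest from larch is ash, via larch-aspen-yew-ivy-ash — 4 edges.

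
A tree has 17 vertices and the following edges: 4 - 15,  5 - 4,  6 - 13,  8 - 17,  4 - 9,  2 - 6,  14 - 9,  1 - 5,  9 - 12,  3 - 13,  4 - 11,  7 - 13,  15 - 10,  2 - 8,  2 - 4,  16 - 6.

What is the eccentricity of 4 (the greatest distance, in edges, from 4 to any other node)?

4

The node farthest from 4 is 3 (7 also at distance 4), via 4–2–6–13–3 — 4 edges.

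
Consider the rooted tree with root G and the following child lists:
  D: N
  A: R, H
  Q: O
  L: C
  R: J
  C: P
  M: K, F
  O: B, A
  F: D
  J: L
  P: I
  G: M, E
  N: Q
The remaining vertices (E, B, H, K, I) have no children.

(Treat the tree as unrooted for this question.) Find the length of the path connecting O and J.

3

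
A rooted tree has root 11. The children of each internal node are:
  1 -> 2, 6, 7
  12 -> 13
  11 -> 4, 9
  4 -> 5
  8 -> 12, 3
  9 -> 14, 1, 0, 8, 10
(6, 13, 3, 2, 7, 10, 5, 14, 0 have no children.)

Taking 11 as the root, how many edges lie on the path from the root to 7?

Path from 11 to 7: 11–9–1–7, which has 3 edges.

3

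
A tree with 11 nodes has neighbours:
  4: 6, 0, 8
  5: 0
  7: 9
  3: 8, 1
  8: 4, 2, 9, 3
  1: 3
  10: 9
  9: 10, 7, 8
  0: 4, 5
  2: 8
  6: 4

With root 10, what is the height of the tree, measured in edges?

A deepest node is 5, reached by 10 → 9 → 8 → 4 → 0 → 5.
That path has 5 edges, so the height is 5.

5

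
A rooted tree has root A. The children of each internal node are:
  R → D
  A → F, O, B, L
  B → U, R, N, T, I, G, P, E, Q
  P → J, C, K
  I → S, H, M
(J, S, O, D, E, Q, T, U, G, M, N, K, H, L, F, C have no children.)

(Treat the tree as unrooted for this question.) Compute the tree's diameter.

4

Starting from D, a farthest node is J at distance 4.
One longest path: D – R – B – P – J.
So the diameter is 4.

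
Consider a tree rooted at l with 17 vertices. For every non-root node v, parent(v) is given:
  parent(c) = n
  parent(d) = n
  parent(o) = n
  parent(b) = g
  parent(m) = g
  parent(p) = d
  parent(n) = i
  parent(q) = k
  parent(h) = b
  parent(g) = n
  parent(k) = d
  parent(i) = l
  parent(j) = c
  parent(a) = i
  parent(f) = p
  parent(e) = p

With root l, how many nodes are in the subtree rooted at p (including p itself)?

3

p's subtree: {p, e, f}, size 3.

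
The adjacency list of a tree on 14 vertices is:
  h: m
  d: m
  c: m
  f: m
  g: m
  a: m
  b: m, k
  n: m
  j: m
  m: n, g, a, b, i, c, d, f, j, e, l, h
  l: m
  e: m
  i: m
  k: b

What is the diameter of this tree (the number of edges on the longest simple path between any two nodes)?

Starting from k, a farthest node is e at distance 3.
One longest path: k–b–m–e.
So the diameter is 3.

3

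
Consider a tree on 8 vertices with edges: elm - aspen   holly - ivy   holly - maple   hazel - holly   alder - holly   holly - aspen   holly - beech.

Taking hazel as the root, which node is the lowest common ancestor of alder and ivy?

holly

Path alder→root: alder holly hazel; path ivy→root: ivy holly hazel.
First common node: holly.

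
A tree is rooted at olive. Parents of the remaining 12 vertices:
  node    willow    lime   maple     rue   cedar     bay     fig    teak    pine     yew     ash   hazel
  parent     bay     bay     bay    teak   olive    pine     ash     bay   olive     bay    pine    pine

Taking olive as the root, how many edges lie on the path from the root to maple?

3

Path from olive to maple: olive–pine–bay–maple, which has 3 edges.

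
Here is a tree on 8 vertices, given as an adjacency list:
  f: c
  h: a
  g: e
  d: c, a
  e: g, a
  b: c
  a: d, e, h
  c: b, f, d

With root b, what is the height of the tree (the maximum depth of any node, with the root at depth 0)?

5

The longest root-to-leaf path is b – c – d – a – e – g (5 edges).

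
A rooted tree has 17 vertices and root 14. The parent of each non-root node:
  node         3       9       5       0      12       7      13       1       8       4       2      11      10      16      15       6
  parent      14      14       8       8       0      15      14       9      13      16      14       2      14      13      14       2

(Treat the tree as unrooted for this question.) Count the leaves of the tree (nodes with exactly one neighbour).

9

The leaves are 1, 3, 4, 5, 6, 7, 10, 11, 12.
That is 9 leaves.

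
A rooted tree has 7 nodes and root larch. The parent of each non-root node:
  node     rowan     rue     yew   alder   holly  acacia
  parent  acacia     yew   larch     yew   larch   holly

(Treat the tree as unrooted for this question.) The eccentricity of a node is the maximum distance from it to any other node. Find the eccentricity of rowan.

Distances from rowan peak at 5, attained at alder (rue also at distance 5).
rowan – acacia – holly – larch – yew – alder

5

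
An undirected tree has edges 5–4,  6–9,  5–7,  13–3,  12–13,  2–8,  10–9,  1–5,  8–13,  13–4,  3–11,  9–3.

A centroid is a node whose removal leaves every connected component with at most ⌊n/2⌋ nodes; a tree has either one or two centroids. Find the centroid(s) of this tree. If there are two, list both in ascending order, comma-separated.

If 13 is removed the pieces have sizes 5, 4, 2, 1, all ≤ ⌊13/2⌋ = 6.
No neighbour of 13 does as well, so 13 is the unique centroid.

13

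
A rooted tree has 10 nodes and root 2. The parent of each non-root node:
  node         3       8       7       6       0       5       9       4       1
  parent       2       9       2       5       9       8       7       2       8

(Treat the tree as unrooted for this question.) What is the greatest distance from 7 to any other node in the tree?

4

The node farthest from 7 is 6, via 7–9–8–5–6 — 4 edges.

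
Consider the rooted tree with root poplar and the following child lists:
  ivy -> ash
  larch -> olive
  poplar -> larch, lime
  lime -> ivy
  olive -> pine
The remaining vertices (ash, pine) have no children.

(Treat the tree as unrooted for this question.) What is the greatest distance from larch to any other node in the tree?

Distances from larch peak at 4, attained at ash.
larch-poplar-lime-ivy-ash

4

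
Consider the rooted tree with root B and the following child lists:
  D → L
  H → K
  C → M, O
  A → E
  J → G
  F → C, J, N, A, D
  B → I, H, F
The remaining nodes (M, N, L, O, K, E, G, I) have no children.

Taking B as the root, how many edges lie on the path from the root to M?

3

Path from B to M: B–F–C–M, which has 3 edges.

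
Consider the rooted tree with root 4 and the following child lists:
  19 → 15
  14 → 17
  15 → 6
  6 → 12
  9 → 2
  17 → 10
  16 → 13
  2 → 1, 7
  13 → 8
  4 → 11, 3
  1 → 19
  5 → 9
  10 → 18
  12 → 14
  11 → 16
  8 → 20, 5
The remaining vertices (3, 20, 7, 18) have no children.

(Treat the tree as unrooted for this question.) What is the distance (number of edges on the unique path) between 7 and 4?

7 – 2 – 9 – 5 – 8 – 13 – 16 – 11 – 4: 8 edges.

8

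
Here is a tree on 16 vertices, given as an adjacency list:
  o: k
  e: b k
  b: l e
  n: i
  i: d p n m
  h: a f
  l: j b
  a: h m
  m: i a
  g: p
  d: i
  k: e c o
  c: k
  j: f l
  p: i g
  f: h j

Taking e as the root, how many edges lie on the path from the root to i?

Climbing from i to the root: i – m – a – h – f – j – l – b – e. That's 8 steps.

8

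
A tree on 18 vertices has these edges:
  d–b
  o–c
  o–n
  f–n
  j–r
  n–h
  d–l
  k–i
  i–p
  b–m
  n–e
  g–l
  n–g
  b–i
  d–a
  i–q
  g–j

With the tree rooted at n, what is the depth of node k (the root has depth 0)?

6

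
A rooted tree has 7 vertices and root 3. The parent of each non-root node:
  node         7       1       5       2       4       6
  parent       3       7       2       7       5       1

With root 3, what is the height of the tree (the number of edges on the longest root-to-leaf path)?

4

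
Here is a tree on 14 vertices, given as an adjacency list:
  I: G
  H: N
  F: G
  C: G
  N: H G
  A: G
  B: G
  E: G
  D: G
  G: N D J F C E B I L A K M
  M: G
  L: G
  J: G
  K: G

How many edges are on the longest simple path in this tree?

3

A longest path is H - N - G - J, with 3 edges.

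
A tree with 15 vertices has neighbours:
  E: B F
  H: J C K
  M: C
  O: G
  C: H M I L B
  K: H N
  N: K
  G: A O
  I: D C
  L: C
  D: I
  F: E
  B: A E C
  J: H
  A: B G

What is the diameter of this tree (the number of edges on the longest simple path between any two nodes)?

A longest path is O – G – A – B – C – H – K – N, with 7 edges.

7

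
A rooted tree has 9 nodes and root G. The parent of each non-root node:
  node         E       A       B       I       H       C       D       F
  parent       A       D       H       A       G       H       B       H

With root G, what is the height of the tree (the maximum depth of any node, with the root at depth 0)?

A deepest node is E, reached by G-H-B-D-A-E.
That path has 5 edges, so the height is 5.

5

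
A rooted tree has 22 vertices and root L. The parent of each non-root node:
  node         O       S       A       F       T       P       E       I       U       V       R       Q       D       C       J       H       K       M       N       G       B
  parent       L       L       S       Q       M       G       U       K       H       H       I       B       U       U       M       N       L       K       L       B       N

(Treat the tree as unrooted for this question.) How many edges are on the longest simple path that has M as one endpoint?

A farthest node from M is D (P, C, F, E also at distance 6).
The path M – K – L – N – H – U – D has 6 edges.

6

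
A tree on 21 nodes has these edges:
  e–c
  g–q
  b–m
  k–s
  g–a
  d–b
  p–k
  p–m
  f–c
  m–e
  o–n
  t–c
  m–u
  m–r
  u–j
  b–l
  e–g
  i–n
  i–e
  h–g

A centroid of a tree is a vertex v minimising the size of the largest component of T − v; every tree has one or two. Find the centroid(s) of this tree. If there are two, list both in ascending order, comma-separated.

Delete e: the remaining components have sizes 10, 4, 3, 3. Max 10 ≤ 10, so e is a centroid.
No neighbour of e does as well, so e is the unique centroid.

e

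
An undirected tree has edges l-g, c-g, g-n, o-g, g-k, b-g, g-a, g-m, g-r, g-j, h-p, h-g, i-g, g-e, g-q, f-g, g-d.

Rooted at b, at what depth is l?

2

Climbing from l to the root: l–g–b. That's 2 steps.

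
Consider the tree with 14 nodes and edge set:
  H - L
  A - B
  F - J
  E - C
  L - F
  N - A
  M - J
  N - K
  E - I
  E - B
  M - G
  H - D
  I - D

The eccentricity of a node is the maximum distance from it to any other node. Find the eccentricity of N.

11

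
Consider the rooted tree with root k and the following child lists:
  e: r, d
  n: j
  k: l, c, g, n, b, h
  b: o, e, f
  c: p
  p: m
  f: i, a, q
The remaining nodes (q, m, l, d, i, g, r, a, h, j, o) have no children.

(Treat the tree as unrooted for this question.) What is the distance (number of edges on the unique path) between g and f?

g - k - b - f: 3 edges.

3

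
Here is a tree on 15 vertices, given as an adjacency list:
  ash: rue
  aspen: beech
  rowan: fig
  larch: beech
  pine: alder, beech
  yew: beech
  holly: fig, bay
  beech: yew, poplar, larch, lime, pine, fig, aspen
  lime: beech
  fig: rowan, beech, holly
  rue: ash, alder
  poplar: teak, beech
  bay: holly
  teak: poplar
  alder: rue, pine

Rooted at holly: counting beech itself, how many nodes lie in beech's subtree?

11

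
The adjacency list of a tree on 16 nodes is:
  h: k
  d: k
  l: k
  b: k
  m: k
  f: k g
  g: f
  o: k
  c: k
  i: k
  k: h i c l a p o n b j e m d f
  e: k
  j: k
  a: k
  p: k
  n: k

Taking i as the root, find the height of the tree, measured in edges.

3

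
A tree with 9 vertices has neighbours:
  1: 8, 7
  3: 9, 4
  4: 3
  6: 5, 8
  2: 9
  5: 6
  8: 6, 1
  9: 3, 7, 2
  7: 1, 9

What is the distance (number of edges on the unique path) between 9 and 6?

4

9–7–1–8–6: 4 edges.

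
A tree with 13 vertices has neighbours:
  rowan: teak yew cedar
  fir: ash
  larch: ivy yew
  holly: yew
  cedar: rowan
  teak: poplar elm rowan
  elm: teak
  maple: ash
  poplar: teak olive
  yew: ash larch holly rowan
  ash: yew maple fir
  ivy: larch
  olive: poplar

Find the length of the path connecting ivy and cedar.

4

Walking from ivy: ivy – larch – yew – rowan – cedar. Length 4.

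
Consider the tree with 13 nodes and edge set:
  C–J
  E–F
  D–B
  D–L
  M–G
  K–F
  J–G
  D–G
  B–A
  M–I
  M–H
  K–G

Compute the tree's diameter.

6

Starting from E, a farthest node is A at distance 6.
One longest path: E - F - K - G - D - B - A.
So the diameter is 6.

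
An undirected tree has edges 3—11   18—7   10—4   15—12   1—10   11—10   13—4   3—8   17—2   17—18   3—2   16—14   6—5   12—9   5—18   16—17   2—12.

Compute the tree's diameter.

9

Starting from 13, a farthest node is 6 at distance 9.
One longest path: 13-4-10-11-3-2-17-18-5-6.
So the diameter is 9.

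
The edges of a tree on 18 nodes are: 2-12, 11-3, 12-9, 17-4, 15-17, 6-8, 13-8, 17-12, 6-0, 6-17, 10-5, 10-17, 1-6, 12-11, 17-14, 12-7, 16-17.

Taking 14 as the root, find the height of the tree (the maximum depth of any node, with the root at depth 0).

The longest root-to-leaf path is 14-17-12-11-3 (4 edges).

4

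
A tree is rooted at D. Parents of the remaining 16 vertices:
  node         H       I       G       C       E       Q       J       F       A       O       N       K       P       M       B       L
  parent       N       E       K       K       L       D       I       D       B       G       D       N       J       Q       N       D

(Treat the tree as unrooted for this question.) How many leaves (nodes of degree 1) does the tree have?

7

Exactly 7 nodes have a single neighbour: A, C, F, H, M, O, P.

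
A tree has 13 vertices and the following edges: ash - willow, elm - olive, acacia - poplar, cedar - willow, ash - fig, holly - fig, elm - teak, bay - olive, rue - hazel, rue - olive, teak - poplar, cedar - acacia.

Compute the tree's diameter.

Starting from holly, a farthest node is hazel at distance 11.
One longest path: holly - fig - ash - willow - cedar - acacia - poplar - teak - elm - olive - rue - hazel.
So the diameter is 11.

11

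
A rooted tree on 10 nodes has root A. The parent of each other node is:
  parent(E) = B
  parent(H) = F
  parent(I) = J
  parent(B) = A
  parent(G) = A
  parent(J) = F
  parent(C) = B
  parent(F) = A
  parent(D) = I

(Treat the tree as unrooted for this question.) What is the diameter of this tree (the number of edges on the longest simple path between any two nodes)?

Starting from D, a farthest node is C at distance 6.
One longest path: D–I–J–F–A–B–C.
So the diameter is 6.

6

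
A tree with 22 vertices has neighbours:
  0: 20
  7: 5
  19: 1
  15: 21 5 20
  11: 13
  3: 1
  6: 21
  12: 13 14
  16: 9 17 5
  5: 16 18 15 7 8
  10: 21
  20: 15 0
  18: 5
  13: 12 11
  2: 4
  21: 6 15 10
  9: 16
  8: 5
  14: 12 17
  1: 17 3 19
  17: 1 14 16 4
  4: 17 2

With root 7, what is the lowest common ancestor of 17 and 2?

17

Ancestors of 17 (toward the root): 17, 16, 5, 7.
Ancestors of 2: 2, 4, 17, 16, 5, 7.
The deepest node appearing in both lists is 17.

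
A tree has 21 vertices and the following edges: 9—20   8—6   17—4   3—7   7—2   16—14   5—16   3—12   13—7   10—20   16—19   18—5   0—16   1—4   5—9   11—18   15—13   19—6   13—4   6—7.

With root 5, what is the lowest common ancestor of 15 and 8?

6

Ancestors of 15 (toward the root): 15, 13, 7, 6, 19, 16, 5.
Ancestors of 8: 8, 6, 19, 16, 5.
The deepest node appearing in both lists is 6.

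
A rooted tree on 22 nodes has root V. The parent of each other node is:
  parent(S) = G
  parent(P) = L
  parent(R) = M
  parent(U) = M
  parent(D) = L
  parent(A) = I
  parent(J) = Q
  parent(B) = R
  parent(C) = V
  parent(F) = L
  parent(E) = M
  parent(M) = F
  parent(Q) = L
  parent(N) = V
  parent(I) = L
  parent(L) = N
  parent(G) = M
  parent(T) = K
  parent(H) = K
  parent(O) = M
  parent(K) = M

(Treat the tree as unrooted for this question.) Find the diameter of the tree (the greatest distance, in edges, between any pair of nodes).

A longest path is B – R – M – F – L – N – V – C, with 7 edges.

7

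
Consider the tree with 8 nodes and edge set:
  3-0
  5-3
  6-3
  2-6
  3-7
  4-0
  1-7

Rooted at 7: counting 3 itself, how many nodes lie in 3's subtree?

6

The subtree rooted at 3 contains: 3, 0, 6, 5, 4, 2 — 6 nodes.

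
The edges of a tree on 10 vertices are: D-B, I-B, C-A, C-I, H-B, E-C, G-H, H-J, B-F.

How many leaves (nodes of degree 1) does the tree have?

6

Exactly 6 nodes have a single neighbour: A, D, E, F, G, J.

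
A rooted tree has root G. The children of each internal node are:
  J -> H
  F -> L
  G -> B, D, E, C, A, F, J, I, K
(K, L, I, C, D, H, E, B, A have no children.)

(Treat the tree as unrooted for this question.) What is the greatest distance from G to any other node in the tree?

2

The node farthest from G is H (L also at distance 2), via G-J-H — 2 edges.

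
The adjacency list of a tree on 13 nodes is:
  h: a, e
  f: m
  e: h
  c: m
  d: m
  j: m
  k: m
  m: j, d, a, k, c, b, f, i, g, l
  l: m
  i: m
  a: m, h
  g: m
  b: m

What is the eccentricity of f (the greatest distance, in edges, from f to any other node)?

4

Distances from f peak at 4, attained at e.
f – m – a – h – e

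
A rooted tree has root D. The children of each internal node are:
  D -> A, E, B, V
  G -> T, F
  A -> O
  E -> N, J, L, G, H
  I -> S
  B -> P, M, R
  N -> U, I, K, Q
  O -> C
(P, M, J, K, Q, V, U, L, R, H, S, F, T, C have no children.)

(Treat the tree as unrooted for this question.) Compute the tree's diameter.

7

A longest path is S-I-N-E-D-A-O-C, with 7 edges.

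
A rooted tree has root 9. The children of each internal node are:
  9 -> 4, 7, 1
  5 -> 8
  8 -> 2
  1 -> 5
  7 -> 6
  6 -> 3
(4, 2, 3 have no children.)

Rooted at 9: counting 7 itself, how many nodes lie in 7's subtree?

3

The subtree rooted at 7 contains: 7, 6, 3 — 3 nodes.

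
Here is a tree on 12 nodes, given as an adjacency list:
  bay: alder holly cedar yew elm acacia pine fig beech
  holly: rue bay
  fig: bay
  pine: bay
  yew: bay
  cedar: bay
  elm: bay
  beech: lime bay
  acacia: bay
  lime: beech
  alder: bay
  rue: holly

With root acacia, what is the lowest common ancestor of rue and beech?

rue's ancestor chain is rue, holly, bay, acacia and beech's is beech, bay, acacia; they first meet at bay.

bay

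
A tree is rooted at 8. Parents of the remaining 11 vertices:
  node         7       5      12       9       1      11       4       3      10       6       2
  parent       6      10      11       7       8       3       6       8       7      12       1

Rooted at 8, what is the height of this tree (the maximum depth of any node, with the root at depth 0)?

A deepest node is 5, reached by 8 → 3 → 11 → 12 → 6 → 7 → 10 → 5.
That path has 7 edges, so the height is 7.

7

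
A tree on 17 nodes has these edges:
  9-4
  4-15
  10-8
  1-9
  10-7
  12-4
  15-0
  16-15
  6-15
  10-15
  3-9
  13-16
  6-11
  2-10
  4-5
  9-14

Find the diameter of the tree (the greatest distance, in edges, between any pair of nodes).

5

Starting from 13, a farthest node is 1 at distance 5.
One longest path: 13 - 16 - 15 - 4 - 9 - 1.
So the diameter is 5.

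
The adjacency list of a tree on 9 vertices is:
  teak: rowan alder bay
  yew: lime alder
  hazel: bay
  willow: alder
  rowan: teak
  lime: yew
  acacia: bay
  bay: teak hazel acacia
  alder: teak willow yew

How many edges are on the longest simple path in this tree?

5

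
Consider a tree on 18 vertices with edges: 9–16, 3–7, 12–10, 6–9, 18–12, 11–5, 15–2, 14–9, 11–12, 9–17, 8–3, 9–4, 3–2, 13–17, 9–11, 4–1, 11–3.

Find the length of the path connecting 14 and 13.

3

Walking from 14: 14–9–17–13. Length 3.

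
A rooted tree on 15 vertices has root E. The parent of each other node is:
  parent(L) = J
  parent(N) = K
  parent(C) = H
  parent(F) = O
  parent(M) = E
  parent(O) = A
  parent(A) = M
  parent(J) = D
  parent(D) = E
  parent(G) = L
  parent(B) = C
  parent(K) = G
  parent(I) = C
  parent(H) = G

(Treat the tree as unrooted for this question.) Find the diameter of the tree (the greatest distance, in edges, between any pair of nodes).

A longest path is F - O - A - M - E - D - J - L - G - H - C - B, with 11 edges.

11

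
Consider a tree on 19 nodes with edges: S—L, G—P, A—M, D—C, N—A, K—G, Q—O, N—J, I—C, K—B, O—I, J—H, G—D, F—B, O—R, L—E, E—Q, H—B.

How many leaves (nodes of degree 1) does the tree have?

5

Exactly 5 nodes have a single neighbour: F, M, P, R, S.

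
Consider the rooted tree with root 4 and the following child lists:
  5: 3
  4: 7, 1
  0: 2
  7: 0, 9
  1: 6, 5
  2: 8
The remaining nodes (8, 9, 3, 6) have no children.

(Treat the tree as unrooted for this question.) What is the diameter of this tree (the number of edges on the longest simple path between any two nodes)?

BFS from 8 reaches 3 last, at distance 7; BFS from 3 confirms no node is farther.
Path: 8 – 2 – 0 – 7 – 4 – 1 – 5 – 3.

7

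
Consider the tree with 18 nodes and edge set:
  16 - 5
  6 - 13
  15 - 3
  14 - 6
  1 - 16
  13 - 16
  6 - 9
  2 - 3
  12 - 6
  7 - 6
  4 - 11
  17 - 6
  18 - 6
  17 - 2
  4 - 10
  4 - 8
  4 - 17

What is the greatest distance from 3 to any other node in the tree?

6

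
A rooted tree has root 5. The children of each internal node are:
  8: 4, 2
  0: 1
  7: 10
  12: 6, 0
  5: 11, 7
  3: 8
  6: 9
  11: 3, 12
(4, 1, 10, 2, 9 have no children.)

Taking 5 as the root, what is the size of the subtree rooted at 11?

10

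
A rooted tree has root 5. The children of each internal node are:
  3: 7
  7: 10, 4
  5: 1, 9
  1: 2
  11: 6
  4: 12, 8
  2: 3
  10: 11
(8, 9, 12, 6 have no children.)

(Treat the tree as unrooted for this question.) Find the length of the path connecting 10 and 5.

5

Walking from 10: 10–7–3–2–1–5. Length 5.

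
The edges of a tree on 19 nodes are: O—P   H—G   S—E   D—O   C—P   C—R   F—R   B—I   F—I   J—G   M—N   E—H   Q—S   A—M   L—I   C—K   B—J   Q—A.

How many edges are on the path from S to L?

7

Walking from S: S – E – H – G – J – B – I – L. Length 7.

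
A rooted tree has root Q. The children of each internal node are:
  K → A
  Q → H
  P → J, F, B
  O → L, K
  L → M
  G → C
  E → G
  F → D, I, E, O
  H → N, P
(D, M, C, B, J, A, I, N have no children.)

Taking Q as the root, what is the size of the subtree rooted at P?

14

P's subtree: {P, F, B, J, I, O, E, D, K, L, G, A, M, C}, size 14.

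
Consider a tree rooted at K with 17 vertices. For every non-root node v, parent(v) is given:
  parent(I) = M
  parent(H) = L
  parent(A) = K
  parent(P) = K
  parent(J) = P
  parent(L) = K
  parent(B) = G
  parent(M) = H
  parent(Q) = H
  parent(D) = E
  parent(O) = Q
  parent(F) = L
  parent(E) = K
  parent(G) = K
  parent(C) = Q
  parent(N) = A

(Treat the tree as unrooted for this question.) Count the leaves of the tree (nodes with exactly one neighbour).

Exactly 8 nodes have a single neighbour: B, C, D, F, I, J, N, O.

8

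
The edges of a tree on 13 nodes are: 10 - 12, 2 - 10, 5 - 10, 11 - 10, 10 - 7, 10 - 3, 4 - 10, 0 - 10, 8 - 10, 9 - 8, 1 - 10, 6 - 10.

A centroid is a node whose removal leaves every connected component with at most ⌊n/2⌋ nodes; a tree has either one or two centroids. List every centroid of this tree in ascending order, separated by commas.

If 10 is removed the pieces have sizes 2, 1, 1, 1, 1, 1, 1, 1, 1, 1, 1, all ≤ ⌊13/2⌋ = 6.
Every other node leaves some component of size > 6, so the centroid is unique.

10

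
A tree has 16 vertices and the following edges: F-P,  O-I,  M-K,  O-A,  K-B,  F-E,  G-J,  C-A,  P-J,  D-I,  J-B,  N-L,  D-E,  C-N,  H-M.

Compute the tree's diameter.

14

A longest path is H – M – K – B – J – P – F – E – D – I – O – A – C – N – L, with 14 edges.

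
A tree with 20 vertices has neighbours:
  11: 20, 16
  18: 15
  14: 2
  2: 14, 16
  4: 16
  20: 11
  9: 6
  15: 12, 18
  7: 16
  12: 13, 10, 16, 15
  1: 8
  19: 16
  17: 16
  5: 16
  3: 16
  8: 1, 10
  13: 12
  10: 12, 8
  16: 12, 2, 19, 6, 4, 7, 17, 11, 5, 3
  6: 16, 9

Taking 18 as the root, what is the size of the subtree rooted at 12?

18

Descendants of 12 (including itself): 12, 16, 10, 13, 19, 6, 17, 7, 5, 4, 11, 3, 2, 8, 9, 20, 14, 1. That's 18.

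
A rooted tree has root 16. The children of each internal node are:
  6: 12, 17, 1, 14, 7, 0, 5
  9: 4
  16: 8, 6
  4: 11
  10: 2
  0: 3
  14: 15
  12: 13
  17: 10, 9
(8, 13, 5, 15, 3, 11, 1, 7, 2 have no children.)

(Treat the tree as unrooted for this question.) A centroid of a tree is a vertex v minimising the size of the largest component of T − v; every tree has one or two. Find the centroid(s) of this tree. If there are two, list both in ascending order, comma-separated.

Removing 6 splits the tree into components of sizes 6, 2, 2, 2, 2, 1, 1, 1; the largest is 6 ≤ ⌊18/2⌋ = 9.
No neighbour of 6 does as well, so 6 is the unique centroid.

6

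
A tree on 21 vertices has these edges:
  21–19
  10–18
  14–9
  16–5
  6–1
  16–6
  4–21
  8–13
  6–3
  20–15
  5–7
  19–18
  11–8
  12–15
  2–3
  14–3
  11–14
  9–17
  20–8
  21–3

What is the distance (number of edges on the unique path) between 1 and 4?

1 - 6 - 3 - 21 - 4: 4 edges.

4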